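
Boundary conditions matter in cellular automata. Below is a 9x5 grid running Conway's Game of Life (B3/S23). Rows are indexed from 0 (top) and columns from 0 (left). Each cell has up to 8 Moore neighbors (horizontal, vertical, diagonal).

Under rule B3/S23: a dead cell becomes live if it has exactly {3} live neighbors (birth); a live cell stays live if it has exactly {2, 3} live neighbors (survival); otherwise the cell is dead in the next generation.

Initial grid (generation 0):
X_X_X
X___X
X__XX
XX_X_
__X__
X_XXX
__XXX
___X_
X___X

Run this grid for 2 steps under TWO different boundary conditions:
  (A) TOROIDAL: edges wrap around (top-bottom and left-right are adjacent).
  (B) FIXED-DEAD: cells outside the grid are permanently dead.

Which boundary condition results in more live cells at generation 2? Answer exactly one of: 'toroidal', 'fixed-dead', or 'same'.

Answer: toroidal

Derivation:
Under TOROIDAL boundary, generation 2:
_____
_____
_XXXX
_X_XX
XX__X
XX___
X___X
__X_X
XX___
Population = 18

Under FIXED-DEAD boundary, generation 2:
_____
X___X
X_X__
X____
XX__X
_____
_____
_____
_____
Population = 8

Comparison: toroidal=18, fixed-dead=8 -> toroidal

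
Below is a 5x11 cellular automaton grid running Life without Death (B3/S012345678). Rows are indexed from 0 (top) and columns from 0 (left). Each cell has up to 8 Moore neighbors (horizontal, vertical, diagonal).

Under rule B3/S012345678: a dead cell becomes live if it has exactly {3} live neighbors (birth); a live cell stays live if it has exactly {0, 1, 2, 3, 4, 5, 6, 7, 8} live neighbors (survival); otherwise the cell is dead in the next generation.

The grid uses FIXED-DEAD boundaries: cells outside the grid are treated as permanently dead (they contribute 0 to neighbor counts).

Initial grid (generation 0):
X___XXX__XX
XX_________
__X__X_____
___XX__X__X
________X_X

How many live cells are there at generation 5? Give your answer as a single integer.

Answer: 40

Derivation:
Simulating step by step:
Generation 0 (given above): 16 live cells
Generation 1: 24 live cells
XX__XXX__XX
XX__X_X____
_XXXXX_____
___XX__X_XX
________XXX
Generation 2: 27 live cells
XX__XXX__XX
XX__X_X____
XXXXXXX____
___XXX_X_XX
________XXX
Generation 3: 31 live cells
XX__XXX__XX
XX__X_XX___
XXXXXXXX___
_X_XXX_X_XX
____X___XXX
Generation 4: 36 live cells
XX__XXXX_XX
XX__X_XXX__
XXXXXXXX___
XX_XXX_X_XX
___XXX__XXX
Generation 5: 40 live cells
XX__XXXX_XX
XX__X_XXXX_
XXXXXXXX_X_
XX_XXX_X_XX
__XXXXX_XXX
Population at generation 5: 40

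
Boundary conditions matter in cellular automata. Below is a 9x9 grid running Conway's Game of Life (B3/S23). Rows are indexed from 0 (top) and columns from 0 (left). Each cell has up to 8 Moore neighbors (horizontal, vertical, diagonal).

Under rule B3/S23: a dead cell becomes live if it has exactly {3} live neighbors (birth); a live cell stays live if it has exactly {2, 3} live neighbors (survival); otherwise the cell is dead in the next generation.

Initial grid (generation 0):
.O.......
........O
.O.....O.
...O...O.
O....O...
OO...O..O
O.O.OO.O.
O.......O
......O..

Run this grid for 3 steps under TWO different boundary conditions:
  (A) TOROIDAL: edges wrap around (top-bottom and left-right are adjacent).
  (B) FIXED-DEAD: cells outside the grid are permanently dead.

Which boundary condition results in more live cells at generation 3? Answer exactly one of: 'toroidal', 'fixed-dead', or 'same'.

Answer: toroidal

Derivation:
Under TOROIDAL boundary, generation 3:
O......OO
O......OO
O.....O..
.....O...
.....O...
......OO.
OO......O
.....O...
OO......O
Population = 19

Under FIXED-DEAD boundary, generation 3:
.........
.........
......O..
.....OOO.
OO...OO..
.........
OO.......
.....O.O.
.........
Population = 12

Comparison: toroidal=19, fixed-dead=12 -> toroidal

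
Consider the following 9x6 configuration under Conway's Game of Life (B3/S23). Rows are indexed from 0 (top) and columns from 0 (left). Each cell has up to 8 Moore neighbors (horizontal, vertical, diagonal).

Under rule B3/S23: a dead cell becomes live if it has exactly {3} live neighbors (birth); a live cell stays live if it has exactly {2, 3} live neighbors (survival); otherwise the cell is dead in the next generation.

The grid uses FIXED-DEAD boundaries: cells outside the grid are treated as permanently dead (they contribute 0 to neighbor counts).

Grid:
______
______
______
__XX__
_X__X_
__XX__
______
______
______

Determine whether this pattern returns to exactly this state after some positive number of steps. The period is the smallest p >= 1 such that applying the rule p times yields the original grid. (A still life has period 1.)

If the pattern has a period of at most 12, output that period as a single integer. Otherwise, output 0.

Answer: 1

Derivation:
Simulating and comparing each generation to the original:
Gen 0 (original, given above): 6 live cells
Gen 1: 6 live cells, MATCHES original -> period = 1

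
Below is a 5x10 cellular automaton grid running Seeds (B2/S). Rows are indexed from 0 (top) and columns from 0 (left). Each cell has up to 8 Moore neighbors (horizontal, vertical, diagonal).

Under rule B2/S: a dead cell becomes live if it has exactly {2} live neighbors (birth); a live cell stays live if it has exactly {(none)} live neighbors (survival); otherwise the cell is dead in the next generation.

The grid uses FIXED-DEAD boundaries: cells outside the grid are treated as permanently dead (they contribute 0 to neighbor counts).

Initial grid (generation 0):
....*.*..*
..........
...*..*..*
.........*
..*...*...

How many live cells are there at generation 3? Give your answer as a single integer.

Simulating step by step:
Generation 0 (given above): 9 live cells
Generation 1: 14 live cells
.....*....
...**.****
........*.
..**.****.
..........
Generation 2: 9 live cells
...*.....*
..........
..........
....*....*
..****..*.
Generation 3: 3 live cells
..........
..........
..........
..*.....*.
.........*
Population at generation 3: 3

Answer: 3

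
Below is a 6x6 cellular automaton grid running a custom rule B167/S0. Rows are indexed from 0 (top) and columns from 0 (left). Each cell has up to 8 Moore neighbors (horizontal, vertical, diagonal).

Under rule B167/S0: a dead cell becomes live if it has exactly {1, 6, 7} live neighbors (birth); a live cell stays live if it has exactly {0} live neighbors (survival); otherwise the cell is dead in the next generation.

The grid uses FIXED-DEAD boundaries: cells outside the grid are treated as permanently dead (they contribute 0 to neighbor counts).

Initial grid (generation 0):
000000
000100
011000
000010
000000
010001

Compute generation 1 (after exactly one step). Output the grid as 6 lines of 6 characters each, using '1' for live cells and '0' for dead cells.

Simulating step by step:
Generation 0 (given above): 6 live cells
Generation 1: 19 live cells
(generation 1 grid is the final answer)

Answer: 001110
100010
100001
100011
111100
111011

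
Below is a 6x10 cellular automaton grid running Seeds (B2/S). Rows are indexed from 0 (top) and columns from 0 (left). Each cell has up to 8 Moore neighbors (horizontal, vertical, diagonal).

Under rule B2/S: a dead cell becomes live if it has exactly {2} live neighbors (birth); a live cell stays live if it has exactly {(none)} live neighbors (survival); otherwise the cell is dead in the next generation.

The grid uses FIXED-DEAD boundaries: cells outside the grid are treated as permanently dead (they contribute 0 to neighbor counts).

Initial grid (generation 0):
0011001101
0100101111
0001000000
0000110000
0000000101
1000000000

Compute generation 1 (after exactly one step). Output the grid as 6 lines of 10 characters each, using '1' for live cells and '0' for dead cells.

Simulating step by step:
Generation 0 (given above): 17 live cells
Generation 1: 12 live cells
(generation 1 grid is the final answer)

Answer: 0100100000
0000000000
0010000001
0001001010
0000111010
0000000010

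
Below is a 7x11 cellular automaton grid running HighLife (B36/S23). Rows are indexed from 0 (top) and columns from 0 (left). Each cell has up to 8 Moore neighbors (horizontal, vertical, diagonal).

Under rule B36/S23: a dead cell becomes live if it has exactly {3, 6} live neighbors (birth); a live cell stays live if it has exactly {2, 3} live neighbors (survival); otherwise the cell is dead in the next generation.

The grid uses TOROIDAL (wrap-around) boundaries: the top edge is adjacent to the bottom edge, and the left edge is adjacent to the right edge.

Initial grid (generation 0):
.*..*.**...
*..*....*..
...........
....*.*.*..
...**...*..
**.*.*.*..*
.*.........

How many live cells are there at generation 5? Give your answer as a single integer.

Answer: 23

Derivation:
Simulating step by step:
Generation 0 (given above): 20 live cells
Generation 1: 23 live cells
***....*...
.......*...
.......*...
...***.*...
*.**..*.**.
**.*.......
.*..**.*...
Generation 2: 33 live cells
***....**..
.*....***..
....*..**..
..****.*...
*....****.*
*..*.****.*
...**.*....
Generation 3: 30 live cells
****.*..*..
***...*..*.
..*.*......
...*..*..*.
***.*.....*
*..*....*.*
...**..*.**
Generation 4: 20 live cells
.....****..
*...**....*
..*..*....*
*...**....*
.**.*......
........*..
.......*...
Generation 5: 23 live cells
....**.**..
*...*..*.**
.*.*..*..*.
*.*.**....*
**.***.....
...........
...........
Population at generation 5: 23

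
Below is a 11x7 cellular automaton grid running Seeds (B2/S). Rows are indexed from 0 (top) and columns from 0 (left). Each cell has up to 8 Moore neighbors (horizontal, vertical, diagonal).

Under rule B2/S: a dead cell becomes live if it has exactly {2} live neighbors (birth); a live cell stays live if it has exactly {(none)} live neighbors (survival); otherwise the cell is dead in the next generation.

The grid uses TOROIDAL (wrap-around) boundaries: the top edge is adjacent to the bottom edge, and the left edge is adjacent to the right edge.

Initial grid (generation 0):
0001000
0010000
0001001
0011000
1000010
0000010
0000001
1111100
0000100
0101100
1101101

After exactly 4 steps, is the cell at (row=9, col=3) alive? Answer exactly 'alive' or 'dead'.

Answer: dead

Derivation:
Simulating step by step:
Generation 0 (given above): 24 live cells
Generation 1: 15 live cells
0000011
0000100
0100100
1100010
0111000
1000100
0000000
0000001
0000000
0000001
0000000
Generation 2: 16 live cells
0000100
1001001
0011001
0000001
0000010
0000000
1000011
0000000
1000011
0000000
1000000
Generation 3: 17 live cells
0101010
0100000
0100100
1011100
0000001
1000100
0000000
0100100
0000000
0100010
0000000
Generation 4: 23 live cells
1000100
0001010
0000010
0000001
0010000
0000011
1101110
0000000
1110110
0000000
1100011

Cell (9,3) at generation 4: 0 -> dead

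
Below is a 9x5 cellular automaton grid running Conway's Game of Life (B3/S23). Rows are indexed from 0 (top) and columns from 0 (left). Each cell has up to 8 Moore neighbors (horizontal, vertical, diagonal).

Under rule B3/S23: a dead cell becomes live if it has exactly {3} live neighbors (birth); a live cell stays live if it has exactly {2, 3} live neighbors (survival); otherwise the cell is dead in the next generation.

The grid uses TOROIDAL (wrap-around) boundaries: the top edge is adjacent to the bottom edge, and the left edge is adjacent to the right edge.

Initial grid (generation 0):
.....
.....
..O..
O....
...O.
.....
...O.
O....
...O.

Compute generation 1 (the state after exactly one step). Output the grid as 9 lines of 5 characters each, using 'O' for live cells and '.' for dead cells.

Answer: .....
.....
.....
.....
.....
.....
.....
....O
.....

Derivation:
Simulating step by step:
Generation 0 (given above): 6 live cells
Generation 1: 1 live cells
(generation 1 grid is the final answer)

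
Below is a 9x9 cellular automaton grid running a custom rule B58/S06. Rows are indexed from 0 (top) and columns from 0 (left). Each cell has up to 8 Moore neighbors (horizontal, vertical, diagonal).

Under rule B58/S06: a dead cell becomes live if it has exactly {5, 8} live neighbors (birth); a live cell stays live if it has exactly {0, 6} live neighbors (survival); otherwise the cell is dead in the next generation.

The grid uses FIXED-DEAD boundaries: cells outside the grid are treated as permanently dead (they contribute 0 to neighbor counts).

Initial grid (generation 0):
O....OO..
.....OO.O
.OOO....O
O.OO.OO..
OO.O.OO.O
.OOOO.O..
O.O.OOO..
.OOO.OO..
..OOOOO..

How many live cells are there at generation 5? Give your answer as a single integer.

Simulating step by step:
Generation 0 (given above): 41 live cells
Generation 1: 7 live cells
O........
.........
.........
..O.O....
........O
.........
..O..O...
...O.....
.........
Generation 2: 5 live cells
O........
.........
.........
..O.O....
........O
.........
.....O...
.........
.........
Generation 3: 5 live cells
O........
.........
.........
..O.O....
........O
.........
.....O...
.........
.........
Generation 4: 5 live cells
O........
.........
.........
..O.O....
........O
.........
.....O...
.........
.........
Generation 5: 5 live cells
O........
.........
.........
..O.O....
........O
.........
.....O...
.........
.........
Population at generation 5: 5

Answer: 5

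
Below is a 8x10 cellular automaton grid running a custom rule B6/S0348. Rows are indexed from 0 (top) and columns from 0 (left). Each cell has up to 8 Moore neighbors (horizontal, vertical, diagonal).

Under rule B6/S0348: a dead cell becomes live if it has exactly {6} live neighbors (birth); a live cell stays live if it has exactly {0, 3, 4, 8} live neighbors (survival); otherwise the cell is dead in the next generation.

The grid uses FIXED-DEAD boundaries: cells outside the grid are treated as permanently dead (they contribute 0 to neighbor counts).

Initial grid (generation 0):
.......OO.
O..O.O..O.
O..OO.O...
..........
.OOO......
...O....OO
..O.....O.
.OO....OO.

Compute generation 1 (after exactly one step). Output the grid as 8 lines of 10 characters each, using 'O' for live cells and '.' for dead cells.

Answer: ..........
..........
....O.....
..........
..O.......
...O......
..O.....O.
..........

Derivation:
Simulating step by step:
Generation 0 (given above): 22 live cells
Generation 1: 5 live cells
(generation 1 grid is the final answer)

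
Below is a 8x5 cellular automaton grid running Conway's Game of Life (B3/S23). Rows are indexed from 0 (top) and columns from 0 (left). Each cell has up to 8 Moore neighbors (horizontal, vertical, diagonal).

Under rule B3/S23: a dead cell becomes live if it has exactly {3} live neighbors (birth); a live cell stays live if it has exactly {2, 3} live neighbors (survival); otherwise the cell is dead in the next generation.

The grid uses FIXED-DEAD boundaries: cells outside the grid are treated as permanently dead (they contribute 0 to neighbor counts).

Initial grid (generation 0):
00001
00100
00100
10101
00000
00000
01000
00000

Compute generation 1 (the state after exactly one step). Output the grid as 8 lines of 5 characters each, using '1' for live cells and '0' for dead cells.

Simulating step by step:
Generation 0 (given above): 7 live cells
Generation 1: 4 live cells
(generation 1 grid is the final answer)

Answer: 00000
00010
00100
01010
00000
00000
00000
00000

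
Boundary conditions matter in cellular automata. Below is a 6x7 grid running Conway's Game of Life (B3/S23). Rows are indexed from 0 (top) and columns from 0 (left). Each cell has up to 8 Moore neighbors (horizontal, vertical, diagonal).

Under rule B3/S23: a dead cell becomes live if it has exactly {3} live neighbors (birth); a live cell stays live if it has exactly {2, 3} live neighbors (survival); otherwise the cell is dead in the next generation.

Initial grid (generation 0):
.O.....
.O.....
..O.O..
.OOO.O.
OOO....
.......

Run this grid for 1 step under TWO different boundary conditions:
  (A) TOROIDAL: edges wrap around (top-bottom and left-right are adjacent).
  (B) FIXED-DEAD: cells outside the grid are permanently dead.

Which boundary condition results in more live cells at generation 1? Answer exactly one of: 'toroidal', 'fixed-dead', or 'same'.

Under TOROIDAL boundary, generation 1:
.......
.OO....
....O..
O...O..
O..O...
O.O....
Population = 9

Under FIXED-DEAD boundary, generation 1:
.......
.OO....
....O..
O...O..
O..O...
.O.....
Population = 8

Comparison: toroidal=9, fixed-dead=8 -> toroidal

Answer: toroidal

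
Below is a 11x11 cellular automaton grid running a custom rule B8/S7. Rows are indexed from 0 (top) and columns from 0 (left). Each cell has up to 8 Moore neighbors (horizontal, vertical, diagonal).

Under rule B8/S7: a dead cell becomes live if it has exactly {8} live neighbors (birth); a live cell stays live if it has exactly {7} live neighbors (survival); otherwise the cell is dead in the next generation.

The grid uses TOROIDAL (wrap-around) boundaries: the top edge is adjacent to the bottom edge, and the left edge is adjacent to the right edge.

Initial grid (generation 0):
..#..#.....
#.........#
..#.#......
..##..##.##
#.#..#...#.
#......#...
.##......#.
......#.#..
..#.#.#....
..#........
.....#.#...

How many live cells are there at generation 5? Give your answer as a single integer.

Answer: 0

Derivation:
Simulating step by step:
Generation 0 (given above): 29 live cells
Generation 1: 0 live cells
...........
...........
...........
...........
...........
...........
...........
...........
...........
...........
...........
Generation 2: 0 live cells
...........
...........
...........
...........
...........
...........
...........
...........
...........
...........
...........
Generation 3: 0 live cells
...........
...........
...........
...........
...........
...........
...........
...........
...........
...........
...........
Generation 4: 0 live cells
...........
...........
...........
...........
...........
...........
...........
...........
...........
...........
...........
Generation 5: 0 live cells
...........
...........
...........
...........
...........
...........
...........
...........
...........
...........
...........
Population at generation 5: 0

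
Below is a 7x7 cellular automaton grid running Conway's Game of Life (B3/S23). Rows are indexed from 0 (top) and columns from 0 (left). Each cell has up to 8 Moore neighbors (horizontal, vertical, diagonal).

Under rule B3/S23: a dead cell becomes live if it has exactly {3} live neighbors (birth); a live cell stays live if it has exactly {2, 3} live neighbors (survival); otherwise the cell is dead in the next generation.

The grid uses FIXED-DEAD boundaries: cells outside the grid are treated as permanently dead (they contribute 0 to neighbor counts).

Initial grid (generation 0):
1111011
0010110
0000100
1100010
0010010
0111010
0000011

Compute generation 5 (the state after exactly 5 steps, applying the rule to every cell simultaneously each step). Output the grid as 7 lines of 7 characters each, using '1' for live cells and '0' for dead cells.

Answer: 0000011
0000100
0001001
0001011
0000000
1000010
1110010

Derivation:
Simulating step by step:
Generation 0 (given above): 21 live cells
Generation 1: 25 live cells
0111011
0010001
0101100
0100110
1001011
0111010
0010111
Generation 2: 21 live cells
0111011
0000001
0101100
1100001
1001001
0100000
0110111
Generation 3: 24 live cells
0010011
0100001
1110010
1101110
1010000
1101101
0110010
Generation 4: 20 live cells
0000011
1000001
0001011
0001110
0000000
1001110
1111110
Generation 5: 14 live cells
(generation 5 grid is the final answer)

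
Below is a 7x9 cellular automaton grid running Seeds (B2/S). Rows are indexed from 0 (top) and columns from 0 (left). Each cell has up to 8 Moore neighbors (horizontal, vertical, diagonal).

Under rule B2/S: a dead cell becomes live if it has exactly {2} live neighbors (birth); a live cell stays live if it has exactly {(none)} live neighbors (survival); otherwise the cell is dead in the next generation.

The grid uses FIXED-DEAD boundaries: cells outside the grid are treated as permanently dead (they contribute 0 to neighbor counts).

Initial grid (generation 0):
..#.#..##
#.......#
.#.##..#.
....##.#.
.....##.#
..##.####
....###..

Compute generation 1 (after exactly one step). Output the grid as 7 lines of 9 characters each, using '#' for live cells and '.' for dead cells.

Simulating step by step:
Generation 0 (given above): 25 live cells
Generation 1: 10 live cells
(generation 1 grid is the final answer)

Answer: .#.#.....
.....##..
#.#......
..#......
..#......
.........
..#.....#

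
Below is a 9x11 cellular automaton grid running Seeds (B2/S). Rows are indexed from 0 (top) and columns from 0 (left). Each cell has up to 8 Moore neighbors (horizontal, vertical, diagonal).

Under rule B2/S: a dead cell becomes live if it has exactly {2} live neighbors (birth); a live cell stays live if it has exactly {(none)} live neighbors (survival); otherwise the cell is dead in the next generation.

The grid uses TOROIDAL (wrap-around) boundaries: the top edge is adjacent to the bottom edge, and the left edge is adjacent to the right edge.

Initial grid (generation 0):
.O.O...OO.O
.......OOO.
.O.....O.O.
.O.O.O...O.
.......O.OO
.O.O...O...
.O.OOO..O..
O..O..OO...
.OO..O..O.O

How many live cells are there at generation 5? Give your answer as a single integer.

Answer: 16

Derivation:
Simulating step by step:
Generation 0 (given above): 35 live cells
Generation 1: 11 live cells
....O......
.O.........
O...O......
....O..O...
.O.O.......
.....O....O
...........
..........O
...........
Generation 2: 21 live cells
...........
O..OOO.....
.O.O.O.....
OOO..O.....
O.O..OO....
O.O.O......
O........OO
...........
...........
Generation 3: 11 live cells
...O.O.....
.O....O....
..........O
..........O
...........
......O..O.
...O.......
O........O.
...........
Generation 4: 17 live cells
..O.O.O....
O.O.OO.....
.........O.
O........O.
.........OO
...........
........OO.
..........O
....O.....O
Generation 5: 16 live cells
O.........O
......O...O
O..OOO..O..
...........
O.......O..
...........
..........O
O.......O..
O........O.
Population at generation 5: 16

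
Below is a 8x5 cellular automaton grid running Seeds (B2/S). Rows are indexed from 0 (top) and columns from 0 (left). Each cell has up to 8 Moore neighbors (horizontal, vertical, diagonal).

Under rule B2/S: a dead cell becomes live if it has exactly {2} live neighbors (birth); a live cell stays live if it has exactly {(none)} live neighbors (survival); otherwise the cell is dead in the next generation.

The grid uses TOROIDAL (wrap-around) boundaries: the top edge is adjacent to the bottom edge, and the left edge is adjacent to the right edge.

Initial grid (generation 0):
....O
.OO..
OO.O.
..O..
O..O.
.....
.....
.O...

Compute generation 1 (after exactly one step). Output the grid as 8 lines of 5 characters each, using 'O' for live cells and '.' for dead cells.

Answer: ...O.
.....
....O
.....
.OO.O
....O
.....
O....

Derivation:
Simulating step by step:
Generation 0 (given above): 10 live cells
Generation 1: 7 live cells
(generation 1 grid is the final answer)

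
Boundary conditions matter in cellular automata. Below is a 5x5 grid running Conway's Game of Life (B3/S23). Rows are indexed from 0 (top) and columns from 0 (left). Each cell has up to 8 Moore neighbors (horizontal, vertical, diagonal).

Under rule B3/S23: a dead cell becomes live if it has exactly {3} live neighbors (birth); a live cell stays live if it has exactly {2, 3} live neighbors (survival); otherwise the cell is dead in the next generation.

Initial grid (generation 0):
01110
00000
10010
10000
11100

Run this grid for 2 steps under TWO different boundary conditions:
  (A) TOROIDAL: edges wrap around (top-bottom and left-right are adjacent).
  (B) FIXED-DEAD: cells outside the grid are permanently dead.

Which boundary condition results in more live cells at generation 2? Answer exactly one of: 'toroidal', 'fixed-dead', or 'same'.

Answer: toroidal

Derivation:
Under TOROIDAL boundary, generation 2:
01000
00110
01101
11000
10110
Population = 11

Under FIXED-DEAD boundary, generation 2:
00100
00100
01100
10000
11000
Population = 7

Comparison: toroidal=11, fixed-dead=7 -> toroidal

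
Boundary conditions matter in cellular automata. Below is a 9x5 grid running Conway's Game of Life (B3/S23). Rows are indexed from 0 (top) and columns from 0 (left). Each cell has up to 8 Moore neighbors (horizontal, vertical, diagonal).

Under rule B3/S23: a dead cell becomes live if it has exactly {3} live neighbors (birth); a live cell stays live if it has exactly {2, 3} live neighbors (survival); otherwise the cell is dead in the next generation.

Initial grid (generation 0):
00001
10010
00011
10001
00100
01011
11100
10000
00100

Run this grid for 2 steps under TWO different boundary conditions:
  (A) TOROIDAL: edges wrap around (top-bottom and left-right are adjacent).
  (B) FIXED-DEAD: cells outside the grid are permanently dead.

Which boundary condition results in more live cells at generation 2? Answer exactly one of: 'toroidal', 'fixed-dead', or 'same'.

Under TOROIDAL boundary, generation 2:
00011
00110
10010
11111
01100
01001
01100
01110
00011
Population = 22

Under FIXED-DEAD boundary, generation 2:
00000
00011
00011
00101
01101
10001
10110
00110
00000
Population = 16

Comparison: toroidal=22, fixed-dead=16 -> toroidal

Answer: toroidal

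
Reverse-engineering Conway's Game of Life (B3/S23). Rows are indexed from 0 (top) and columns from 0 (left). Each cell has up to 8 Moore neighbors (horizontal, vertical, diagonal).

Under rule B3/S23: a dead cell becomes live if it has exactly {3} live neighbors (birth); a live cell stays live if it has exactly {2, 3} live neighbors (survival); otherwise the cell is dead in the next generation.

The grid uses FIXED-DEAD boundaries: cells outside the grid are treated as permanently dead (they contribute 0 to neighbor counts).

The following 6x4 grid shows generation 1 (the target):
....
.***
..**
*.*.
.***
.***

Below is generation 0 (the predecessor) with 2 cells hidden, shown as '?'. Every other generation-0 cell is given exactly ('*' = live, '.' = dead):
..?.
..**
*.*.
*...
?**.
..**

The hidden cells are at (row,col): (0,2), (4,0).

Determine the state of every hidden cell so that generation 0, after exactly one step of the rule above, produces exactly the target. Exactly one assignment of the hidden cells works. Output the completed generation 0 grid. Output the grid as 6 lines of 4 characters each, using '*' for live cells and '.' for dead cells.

Hidden generation-0 cells (in order): (0,2), (4,0).
A hidden cell only influences target cells in its own 3x3 neighborhood. Try each of the 2^2 = 4 assignments, step the completed generation 0 forward once under B3/S23, and compare with the target:
  (0,2)=. (4,0)=. -> step reproduces the target at every cell -> ACCEPT
  (0,2)=. (4,0)=* -> step gives (4,0)='*' but target has '.' -> reject
  (0,2)=* (4,0)=. -> step gives (0,2)='*' but target has '.' -> reject
  (0,2)=* (4,0)=* -> step gives (0,2)='*' but target has '.' -> reject
Unique solution: (0,2)=dead, (4,0)=dead.
Check: live-neighbor counts of every cell in the completed generation 0:
0122
1322
1423
2532
2333
1332
Applying B3/S23 to generation 0 with these counts gives:
....
.***
..**
*.*.
.***
.***
which matches the target exactly.

Answer: ....
..**
*.*.
*...
.**.
..**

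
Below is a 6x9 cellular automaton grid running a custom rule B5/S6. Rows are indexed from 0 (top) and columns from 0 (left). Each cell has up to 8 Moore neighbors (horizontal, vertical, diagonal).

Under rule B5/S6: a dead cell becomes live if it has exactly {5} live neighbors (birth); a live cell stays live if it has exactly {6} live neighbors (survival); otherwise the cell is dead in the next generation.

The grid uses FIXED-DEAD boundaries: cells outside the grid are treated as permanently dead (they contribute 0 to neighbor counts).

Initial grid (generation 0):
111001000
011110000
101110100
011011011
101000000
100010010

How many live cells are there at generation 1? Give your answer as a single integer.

Answer: 6

Derivation:
Simulating step by step:
Generation 0 (given above): 24 live cells
Generation 1: 6 live cells
000000000
011100000
001001000
000000000
010000000
000000000
Population at generation 1: 6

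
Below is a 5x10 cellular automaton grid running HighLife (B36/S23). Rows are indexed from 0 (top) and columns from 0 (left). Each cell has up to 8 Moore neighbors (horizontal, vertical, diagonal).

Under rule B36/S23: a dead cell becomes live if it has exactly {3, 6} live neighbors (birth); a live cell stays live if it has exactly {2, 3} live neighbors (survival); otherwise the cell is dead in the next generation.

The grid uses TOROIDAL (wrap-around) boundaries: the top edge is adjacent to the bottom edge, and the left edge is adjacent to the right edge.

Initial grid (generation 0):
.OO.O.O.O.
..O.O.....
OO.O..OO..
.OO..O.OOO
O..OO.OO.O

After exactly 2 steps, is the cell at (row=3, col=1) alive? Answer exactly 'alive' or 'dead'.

Answer: dead

Derivation:
Simulating step by step:
Generation 0 (given above): 24 live cells
Generation 1: 23 live cells
OOOOO.O.OO
O...O.O...
O..OOOOO.O
O....OO...
....O...O.
Generation 2: 19 live cells
OOO.O...O.
...O.....O
OO.O...O.O
O..O....O.
..O.O.O.O.

Cell (3,1) at generation 2: 0 -> dead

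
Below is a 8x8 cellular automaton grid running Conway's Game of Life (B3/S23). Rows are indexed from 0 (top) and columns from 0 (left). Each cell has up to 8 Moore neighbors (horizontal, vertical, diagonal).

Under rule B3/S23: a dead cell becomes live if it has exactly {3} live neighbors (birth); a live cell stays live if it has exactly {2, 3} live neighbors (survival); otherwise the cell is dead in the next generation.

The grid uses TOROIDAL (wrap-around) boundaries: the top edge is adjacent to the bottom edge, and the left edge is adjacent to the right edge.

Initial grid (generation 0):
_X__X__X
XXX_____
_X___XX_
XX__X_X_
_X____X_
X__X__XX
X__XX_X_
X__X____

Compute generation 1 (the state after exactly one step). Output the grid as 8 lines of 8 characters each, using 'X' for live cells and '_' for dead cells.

Simulating step by step:
Generation 0 (given above): 25 live cells
Generation 1: 33 live cells
(generation 1 grid is the final answer)

Answer: ___X___X
__X__XXX
_____XX_
XXX___X_
_XX___X_
XXXXX_X_
XXXXXXX_
XXXX_X__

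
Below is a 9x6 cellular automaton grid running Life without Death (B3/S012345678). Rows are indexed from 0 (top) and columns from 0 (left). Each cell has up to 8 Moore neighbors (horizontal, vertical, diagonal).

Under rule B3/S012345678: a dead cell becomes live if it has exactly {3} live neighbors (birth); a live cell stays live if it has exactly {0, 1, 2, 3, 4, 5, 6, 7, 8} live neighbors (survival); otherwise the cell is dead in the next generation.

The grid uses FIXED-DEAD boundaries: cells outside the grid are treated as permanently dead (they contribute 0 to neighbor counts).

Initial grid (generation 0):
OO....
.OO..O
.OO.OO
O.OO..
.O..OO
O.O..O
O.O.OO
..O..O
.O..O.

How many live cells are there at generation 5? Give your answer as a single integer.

Simulating step by step:
Generation 0 (given above): 26 live cells
Generation 1: 31 live cells
OOO...
.OOOOO
OOO.OO
O.OO..
OO..OO
O.O..O
O.O.OO
..O..O
.O..O.
Generation 2: 32 live cells
OOO.O.
.OOOOO
OOO.OO
O.OO..
OO..OO
O.O..O
O.O.OO
..O..O
.O..O.
Generation 3: 33 live cells
OOO.OO
.OOOOO
OOO.OO
O.OO..
OO..OO
O.O..O
O.O.OO
..O..O
.O..O.
Generation 4: 33 live cells
OOO.OO
.OOOOO
OOO.OO
O.OO..
OO..OO
O.O..O
O.O.OO
..O..O
.O..O.
Generation 5: 33 live cells
OOO.OO
.OOOOO
OOO.OO
O.OO..
OO..OO
O.O..O
O.O.OO
..O..O
.O..O.
Population at generation 5: 33

Answer: 33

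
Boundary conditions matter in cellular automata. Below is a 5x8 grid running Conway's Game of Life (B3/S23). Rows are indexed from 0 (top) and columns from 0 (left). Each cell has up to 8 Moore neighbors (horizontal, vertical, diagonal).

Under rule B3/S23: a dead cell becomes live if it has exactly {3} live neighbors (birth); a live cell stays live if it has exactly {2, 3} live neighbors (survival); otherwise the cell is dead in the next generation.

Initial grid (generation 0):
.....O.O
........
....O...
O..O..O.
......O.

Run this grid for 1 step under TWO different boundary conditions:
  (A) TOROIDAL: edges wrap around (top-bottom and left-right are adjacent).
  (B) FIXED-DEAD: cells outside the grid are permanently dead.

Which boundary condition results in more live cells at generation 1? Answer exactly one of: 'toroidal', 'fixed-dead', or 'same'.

Answer: toroidal

Derivation:
Under TOROIDAL boundary, generation 1:
......O.
........
........
.....O.O
.....OO.
Population = 5

Under FIXED-DEAD boundary, generation 1:
........
........
........
.....O..
........
Population = 1

Comparison: toroidal=5, fixed-dead=1 -> toroidal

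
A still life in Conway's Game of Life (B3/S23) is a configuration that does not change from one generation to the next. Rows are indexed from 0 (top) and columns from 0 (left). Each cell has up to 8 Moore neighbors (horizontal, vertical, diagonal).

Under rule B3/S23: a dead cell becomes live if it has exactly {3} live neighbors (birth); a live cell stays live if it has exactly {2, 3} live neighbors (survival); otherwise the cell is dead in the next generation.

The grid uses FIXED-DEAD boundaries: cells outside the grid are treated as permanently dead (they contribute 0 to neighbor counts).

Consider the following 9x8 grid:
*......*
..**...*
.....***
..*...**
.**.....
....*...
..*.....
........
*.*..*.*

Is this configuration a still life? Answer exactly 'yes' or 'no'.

Answer: no

Derivation:
Compute generation 1 and compare to generation 0 (given above):
Generation 1:
........
.......*
..**.*..
.**..*.*
.***....
.***....
........
.*......
........
Cell (0,0) differs: gen0=1 vs gen1=0 -> NOT a still life.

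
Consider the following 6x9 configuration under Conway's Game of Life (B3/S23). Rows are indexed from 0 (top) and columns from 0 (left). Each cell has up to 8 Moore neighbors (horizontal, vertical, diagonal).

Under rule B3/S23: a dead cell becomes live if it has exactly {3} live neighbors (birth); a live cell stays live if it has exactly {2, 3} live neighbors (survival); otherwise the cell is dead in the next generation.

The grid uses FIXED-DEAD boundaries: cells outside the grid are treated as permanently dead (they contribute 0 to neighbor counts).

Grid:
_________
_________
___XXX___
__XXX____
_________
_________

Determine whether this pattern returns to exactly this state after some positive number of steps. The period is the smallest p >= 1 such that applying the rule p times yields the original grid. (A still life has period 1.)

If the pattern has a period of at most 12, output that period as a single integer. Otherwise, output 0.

Answer: 2

Derivation:
Simulating and comparing each generation to the original:
Gen 0 (original, given above): 6 live cells
Gen 1: 6 live cells, differs from original
Gen 2: 6 live cells, MATCHES original -> period = 2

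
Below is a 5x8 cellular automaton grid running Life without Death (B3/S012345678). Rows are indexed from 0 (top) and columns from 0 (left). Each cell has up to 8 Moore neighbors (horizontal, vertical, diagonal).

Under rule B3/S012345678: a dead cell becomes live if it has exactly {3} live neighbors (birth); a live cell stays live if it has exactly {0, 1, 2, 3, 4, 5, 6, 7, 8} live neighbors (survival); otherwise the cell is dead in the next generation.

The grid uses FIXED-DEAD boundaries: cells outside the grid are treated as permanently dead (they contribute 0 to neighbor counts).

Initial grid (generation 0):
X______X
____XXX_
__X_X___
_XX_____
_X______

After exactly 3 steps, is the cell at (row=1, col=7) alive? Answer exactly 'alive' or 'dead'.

Simulating step by step:
Generation 0 (given above): 10 live cells
Generation 1: 16 live cells
X____XXX
___XXXX_
_XX_X___
_XXX____
_XX_____
Generation 2: 21 live cells
X____XXX
_XXXXXXX
_XX_X___
XXXX____
_XXX____
Generation 3: 28 live cells
XXXX_XXX
XXXXXXXX
_XX_X_X_
XXXXX___
XXXX____

Cell (1,7) at generation 3: 1 -> alive

Answer: alive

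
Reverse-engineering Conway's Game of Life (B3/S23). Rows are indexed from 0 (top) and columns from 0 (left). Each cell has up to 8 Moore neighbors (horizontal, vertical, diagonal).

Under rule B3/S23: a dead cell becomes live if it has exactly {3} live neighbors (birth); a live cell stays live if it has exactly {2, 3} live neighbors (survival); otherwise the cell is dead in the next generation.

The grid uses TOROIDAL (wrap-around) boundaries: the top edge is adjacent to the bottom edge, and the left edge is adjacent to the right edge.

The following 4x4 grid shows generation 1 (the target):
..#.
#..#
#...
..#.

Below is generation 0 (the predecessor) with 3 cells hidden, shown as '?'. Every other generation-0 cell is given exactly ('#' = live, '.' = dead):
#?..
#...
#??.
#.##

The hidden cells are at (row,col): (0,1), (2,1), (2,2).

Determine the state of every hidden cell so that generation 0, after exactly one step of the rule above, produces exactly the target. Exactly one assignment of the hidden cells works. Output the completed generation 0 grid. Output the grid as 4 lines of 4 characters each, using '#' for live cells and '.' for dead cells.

Answer: ##..
#...
#...
#.##

Derivation:
Hidden generation-0 cells (in order): (0,1), (2,1), (2,2).
A hidden cell only influences target cells in its own 3x3 neighborhood. Try each of the 2^3 = 8 assignments, step the completed generation 0 forward once under B3/S23, and compare with the target:
  (0,1)=. (2,1)=. (2,2)=. -> step gives (0,0)='#' but target has '.' -> reject
  (0,1)=. (2,1)=. (2,2)=# -> step gives (0,0)='#' but target has '.' -> reject
  (0,1)=. (2,1)=# (2,2)=. -> step gives (0,0)='#' but target has '.' -> reject
  (0,1)=. (2,1)=# (2,2)=# -> step gives (0,0)='#' but target has '.' -> reject
  (0,1)=# (2,1)=. (2,2)=. -> step reproduces the target at every cell -> ACCEPT
  (0,1)=# (2,1)=. (2,2)=# -> step gives (1,3)='.' but target has '#' -> reject
  (0,1)=# (2,1)=# (2,2)=. -> step gives (1,0)='.' but target has '#' -> reject
  (0,1)=# (2,1)=# (2,2)=# -> step gives (1,0)='.' but target has '#' -> reject
Unique solution: (0,1)=live, (2,1)=dead, (2,2)=dead.
Check: live-neighbor counts of every cell in the completed generation 0:
4435
3413
3425
4524
Applying B3/S23 to generation 0 with these counts gives:
..#.
#..#
#...
..#.
which matches the target exactly.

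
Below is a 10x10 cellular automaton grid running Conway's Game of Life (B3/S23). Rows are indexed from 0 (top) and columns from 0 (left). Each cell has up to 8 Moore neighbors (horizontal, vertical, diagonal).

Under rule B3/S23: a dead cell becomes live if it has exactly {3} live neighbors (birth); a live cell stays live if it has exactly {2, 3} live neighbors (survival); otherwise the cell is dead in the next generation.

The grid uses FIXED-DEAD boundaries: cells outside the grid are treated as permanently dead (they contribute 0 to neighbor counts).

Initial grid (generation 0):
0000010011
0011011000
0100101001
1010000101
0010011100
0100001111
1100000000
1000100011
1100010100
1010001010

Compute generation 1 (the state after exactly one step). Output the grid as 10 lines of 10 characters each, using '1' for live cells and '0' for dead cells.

Answer: 0000111000
0011001111
0100101110
0011000100
0010010001
1110010010
1100000000
0000000010
1000011101
1000001100

Derivation:
Simulating step by step:
Generation 0 (given above): 38 live cells
Generation 1: 36 live cells
(generation 1 grid is the final answer)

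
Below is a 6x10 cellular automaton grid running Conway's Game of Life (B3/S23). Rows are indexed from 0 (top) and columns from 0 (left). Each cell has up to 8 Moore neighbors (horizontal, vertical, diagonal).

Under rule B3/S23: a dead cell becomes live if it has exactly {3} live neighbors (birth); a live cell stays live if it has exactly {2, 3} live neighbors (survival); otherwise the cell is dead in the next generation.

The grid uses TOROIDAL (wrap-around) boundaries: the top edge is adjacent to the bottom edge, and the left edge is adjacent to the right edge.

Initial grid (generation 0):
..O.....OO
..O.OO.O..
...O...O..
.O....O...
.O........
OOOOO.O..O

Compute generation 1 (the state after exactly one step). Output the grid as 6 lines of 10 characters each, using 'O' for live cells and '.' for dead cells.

Answer: ......OOOO
..O.O.OO..
..OOOO.O..
..O.......
...O.O....
...O....OO

Derivation:
Simulating step by step:
Generation 0 (given above): 19 live cells
Generation 1: 19 live cells
(generation 1 grid is the final answer)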